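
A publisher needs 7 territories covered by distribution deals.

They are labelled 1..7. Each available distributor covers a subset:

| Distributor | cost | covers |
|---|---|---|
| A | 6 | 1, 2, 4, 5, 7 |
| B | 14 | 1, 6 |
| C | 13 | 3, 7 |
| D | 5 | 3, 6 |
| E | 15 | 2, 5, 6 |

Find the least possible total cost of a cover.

A, D together cover every territory (A ∪ D = {1, 2, 3, 4, 5, 6, 7}); total cost 6 + 5 = 11.
No covering selection has total cost below 11.

11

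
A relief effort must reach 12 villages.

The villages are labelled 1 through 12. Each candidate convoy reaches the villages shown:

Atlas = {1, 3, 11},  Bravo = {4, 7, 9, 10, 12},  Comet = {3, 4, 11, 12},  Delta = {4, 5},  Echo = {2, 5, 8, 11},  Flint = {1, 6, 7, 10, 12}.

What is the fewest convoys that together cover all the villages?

4

Bravo and Comet and Echo and Flint together: Bravo ∪ Comet ∪ Echo ∪ Flint = {1, 2, 3, 4, 5, 6, 7, 8, 9, 10, 11, 12} — every village is covered.
No 3 of the 6 convoys cover everything (all 20 combinations miss at least one village), so 4 is optimal.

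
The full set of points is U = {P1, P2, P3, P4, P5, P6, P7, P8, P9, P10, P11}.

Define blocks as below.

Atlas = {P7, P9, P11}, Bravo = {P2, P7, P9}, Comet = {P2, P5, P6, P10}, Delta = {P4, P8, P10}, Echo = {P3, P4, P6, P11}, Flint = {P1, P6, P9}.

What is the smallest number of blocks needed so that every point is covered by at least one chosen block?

Atlas and Comet and Delta and Echo and Flint together: Atlas ∪ Comet ∪ Delta ∪ Echo ∪ Flint = {P1, P2, P3, P4, P5, P6, P7, P8, P9, P10, P11} — every point is covered.
No 4 of the 6 blocks cover everything (all 15 combinations miss at least one point), so 5 is optimal.

5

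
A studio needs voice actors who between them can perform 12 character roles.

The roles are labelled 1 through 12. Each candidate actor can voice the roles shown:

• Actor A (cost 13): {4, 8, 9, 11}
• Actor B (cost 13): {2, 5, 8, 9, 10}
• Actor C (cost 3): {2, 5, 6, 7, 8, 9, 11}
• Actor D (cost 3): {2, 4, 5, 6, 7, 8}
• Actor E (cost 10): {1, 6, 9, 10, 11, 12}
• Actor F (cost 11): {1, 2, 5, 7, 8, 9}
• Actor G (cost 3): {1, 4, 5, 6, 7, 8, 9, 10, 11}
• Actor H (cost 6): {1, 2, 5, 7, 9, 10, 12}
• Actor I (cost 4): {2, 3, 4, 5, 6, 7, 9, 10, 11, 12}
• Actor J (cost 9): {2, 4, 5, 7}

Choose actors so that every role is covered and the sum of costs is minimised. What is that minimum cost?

G, I together cover every role (G ∪ I = {1, 2, 3, 4, 5, 6, 7, 8, 9, 10, 11, 12}); total cost 3 + 4 = 7.
No covering selection has total cost below 7.

7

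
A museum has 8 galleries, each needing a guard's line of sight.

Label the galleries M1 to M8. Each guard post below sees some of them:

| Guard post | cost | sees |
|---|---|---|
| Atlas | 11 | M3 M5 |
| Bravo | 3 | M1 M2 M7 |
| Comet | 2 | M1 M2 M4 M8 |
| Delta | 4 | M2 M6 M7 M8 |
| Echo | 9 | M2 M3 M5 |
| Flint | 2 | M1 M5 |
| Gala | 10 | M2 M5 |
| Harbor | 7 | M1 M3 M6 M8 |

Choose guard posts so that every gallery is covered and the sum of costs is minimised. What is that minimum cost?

Bravo, Comet, Flint, Harbor together cover every gallery (Bravo ∪ Comet ∪ Flint ∪ Harbor = {M1, M2, M3, M4, M5, M6, M7, M8}); total cost 3 + 2 + 2 + 7 = 14.
The greedy pick Comet, Delta, Flint, Harbor costs 15; no covering selection beats 14.

14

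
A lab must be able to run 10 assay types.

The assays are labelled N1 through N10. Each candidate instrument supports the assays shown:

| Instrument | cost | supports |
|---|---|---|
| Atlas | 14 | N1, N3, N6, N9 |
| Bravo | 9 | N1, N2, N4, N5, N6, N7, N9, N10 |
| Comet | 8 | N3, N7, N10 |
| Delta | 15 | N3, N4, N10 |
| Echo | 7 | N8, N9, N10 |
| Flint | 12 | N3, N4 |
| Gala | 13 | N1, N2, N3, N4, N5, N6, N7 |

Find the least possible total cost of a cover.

20

Echo, Gala together cover every assay (Echo ∪ Gala = {N1, N2, N3, N4, N5, N6, N7, N8, N9, N10}); total cost 7 + 13 = 20.
The greedy pick Bravo, Echo, Comet costs 24; no covering selection beats 20.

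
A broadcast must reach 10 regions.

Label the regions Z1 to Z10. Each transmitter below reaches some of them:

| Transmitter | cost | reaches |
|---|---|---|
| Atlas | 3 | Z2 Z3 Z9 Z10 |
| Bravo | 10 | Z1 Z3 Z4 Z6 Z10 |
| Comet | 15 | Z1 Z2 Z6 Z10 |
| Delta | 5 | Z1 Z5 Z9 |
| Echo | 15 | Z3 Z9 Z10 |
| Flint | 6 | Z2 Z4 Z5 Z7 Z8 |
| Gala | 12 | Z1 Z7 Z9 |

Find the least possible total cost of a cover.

Atlas, Bravo, Flint together cover every region (Atlas ∪ Bravo ∪ Flint = {Z1, Z2, Z3, Z4, Z5, Z6, Z7, Z8, Z9, Z10}); total cost 3 + 10 + 6 = 19.
No covering selection has total cost below 19.

19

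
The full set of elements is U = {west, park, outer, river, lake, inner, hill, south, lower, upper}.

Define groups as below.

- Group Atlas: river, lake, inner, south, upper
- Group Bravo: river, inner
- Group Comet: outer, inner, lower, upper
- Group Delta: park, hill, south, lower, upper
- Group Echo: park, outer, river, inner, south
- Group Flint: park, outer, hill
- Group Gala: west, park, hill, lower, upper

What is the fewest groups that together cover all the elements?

3

Atlas and Flint and Gala together: Atlas ∪ Flint ∪ Gala = {west, park, outer, river, lake, inner, hill, south, lower, upper} — every element is covered.
Only Gala contains west, so Gala is forced; the remaining 5 elements need at least 2 more groups (each remaining group adds at most 4) — so at least 3 groups are needed, and 3 is optimal.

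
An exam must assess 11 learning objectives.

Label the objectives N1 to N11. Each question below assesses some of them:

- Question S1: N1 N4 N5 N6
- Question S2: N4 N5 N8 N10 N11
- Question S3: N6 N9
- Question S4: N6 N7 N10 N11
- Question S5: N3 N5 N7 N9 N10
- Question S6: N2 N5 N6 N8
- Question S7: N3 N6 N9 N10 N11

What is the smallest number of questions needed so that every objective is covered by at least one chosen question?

4

S1 and S5 and S6 and S7 together: S1 ∪ S5 ∪ S6 ∪ S7 = {N1, N2, N3, N4, N5, N6, N7, N8, N9, N10, N11} — every objective is covered.
No 3 of the 7 questions cover everything (all 35 combinations miss at least one objective), so 4 is optimal.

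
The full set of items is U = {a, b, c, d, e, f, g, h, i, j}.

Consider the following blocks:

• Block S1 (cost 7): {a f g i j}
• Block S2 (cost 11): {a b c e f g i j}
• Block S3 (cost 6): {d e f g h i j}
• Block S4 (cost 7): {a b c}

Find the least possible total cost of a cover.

13

S3, S4 together cover every item (S3 ∪ S4 = {a, b, c, d, e, f, g, h, i, j}); total cost 6 + 7 = 13.
No covering selection has total cost below 13.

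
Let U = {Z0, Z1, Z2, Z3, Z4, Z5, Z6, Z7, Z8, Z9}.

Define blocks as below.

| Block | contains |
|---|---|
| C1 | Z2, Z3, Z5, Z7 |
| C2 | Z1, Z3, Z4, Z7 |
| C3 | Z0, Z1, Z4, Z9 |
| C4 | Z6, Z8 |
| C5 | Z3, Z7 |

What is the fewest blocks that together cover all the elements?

Take {C1, C3, C4}. Their union is {Z0, Z1, Z2, Z3, Z4, Z5, Z6, Z7, Z8, Z9}, which is all 10 elements.
Each block has at most 4 elements, and 2·4 = 8 < 10 — so at least 3 blocks are needed, and 3 is optimal.

3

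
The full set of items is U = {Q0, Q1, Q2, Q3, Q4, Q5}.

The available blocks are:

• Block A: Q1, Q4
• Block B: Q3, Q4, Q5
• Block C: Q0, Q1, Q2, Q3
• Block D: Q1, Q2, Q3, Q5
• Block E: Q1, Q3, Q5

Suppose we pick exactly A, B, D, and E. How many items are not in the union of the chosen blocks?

1

Union of A, B, D, E = {Q1, Q2, Q3, Q4, Q5}.
Not covered: Q0 — 1 item.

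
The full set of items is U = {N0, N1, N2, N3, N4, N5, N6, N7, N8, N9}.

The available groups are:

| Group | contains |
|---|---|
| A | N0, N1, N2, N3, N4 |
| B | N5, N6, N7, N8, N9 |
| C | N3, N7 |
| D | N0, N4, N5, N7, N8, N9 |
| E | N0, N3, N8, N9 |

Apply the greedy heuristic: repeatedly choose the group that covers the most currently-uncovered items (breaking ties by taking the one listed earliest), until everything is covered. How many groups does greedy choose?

Greedy: pick D (covers 6 new) → pick A (covers 3 new) → pick B (covers 1 new). Total picks: 3.
(The true minimum cover uses only 2 groups, so greedy is not optimal here.)

3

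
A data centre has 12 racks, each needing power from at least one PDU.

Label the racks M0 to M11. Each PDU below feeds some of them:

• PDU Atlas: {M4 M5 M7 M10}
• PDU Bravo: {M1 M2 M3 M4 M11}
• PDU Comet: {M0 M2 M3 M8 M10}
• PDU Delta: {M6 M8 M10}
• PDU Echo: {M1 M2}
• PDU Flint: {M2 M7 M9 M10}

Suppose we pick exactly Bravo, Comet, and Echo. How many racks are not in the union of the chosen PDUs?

Union of Bravo, Comet, Echo = {M0, M1, M2, M3, M4, M8, M10, M11}.
Not covered: M5, M6, M7, M9 — 4 racks.

4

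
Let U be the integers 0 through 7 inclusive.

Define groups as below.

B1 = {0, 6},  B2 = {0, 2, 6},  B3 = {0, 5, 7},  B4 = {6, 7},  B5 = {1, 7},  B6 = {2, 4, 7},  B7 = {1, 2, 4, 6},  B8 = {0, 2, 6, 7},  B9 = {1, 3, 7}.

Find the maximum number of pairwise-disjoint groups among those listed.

B3, B7 are pairwise disjoint (B3={0,5,7}; B7={1,2,4,6}).
Every remaining group overlaps one of these, and no 3 of the listed groups are pairwise disjoint, so 2 is the maximum.

2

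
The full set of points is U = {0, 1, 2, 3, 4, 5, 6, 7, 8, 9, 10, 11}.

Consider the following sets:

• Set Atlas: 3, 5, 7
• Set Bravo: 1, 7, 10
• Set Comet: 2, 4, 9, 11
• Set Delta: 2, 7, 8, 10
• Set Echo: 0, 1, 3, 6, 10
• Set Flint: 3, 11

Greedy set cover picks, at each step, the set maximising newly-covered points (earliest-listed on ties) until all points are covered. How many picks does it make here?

4

Greedy: pick Echo (covers 5 new) → pick Comet (covers 4 new) → pick Atlas (covers 2 new) → pick Delta (covers 1 new). Total picks: 4.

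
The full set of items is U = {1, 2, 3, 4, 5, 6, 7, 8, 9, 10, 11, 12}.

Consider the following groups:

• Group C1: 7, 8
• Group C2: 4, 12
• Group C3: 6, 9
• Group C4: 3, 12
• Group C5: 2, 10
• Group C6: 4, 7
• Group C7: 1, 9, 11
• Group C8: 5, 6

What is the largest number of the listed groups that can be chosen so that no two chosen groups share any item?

5

C1, C2, C5, C7, C8 are pairwise disjoint (C1={7,8}; C2={4,12}; C5={2,10}; C7={1,9,11}; C8={5,6}).
Every remaining group overlaps one of these, and no 6 of the listed groups are pairwise disjoint, so 5 is the maximum.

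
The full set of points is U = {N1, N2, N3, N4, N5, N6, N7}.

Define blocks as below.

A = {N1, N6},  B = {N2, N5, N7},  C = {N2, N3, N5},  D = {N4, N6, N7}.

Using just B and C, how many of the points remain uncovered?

Union of B, C = {N2, N3, N5, N7}.
Not covered: N1, N4, N6 — 3 points.

3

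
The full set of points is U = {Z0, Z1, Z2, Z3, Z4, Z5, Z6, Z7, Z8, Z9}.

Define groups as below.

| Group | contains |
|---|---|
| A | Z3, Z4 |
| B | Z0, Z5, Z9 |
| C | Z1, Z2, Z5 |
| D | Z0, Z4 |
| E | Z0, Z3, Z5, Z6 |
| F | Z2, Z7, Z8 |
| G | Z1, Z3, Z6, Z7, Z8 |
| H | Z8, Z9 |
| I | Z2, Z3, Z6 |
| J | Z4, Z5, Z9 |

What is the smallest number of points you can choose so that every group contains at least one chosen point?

4

Take T = {Z0, Z2, Z4, Z8}. Each listed group contains at least one of these, so T is a hitting set of size 4.
No choice of 3 points meets every group, so 4 is the minimum.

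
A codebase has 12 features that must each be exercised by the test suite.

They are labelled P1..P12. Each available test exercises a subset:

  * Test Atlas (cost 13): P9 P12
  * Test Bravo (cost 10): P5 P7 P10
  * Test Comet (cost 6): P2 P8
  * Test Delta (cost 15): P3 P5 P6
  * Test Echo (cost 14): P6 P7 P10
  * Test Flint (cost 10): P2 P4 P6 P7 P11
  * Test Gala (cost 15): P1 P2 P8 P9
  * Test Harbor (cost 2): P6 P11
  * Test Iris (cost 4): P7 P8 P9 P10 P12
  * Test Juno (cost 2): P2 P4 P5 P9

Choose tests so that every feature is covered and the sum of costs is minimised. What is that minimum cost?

38

Delta, Gala, Harbor, Iris, Juno together cover every feature (Delta ∪ Gala ∪ Harbor ∪ Iris ∪ Juno = {P1, P2, P3, P4, P5, P6, P7, P8, P9, P10, P11, P12}); total cost 15 + 15 + 2 + 4 + 2 = 38.
No covering selection has total cost below 38.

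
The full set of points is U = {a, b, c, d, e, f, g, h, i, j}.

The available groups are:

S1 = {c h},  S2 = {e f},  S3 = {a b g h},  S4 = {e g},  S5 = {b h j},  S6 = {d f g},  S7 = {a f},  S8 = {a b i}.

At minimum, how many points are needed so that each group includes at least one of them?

4

The 4 points {b, f, g, h} hit every group.
No choice of 3 points meets every group, so 4 is the minimum.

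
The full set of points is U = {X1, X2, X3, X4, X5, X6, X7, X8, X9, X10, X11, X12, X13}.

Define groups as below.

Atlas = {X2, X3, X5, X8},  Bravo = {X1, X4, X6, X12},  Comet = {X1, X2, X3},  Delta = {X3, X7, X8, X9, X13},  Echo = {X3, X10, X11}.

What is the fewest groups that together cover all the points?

4

Take {Atlas, Bravo, Delta, Echo}. Their union is {X1, X2, X3, X4, X5, X6, X7, X8, X9, X10, X11, X12, X13}, which is all 13 points.
Only Atlas contains X5, so Atlas is forced; the remaining 9 points need at least 3 more groups (each remaining group adds at most 4) — so at least 4 groups are needed, and 4 is optimal.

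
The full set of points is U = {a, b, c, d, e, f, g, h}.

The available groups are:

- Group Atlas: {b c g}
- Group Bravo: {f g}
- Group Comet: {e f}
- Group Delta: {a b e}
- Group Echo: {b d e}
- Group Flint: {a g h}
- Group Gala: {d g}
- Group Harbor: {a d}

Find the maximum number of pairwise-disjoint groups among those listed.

3

Atlas, Comet, Harbor are pairwise disjoint (Atlas={b,c,g}; Comet={e,f}; Harbor={a,d}).
Every remaining group overlaps one of these, and no 4 of the listed groups are pairwise disjoint, so 3 is the maximum.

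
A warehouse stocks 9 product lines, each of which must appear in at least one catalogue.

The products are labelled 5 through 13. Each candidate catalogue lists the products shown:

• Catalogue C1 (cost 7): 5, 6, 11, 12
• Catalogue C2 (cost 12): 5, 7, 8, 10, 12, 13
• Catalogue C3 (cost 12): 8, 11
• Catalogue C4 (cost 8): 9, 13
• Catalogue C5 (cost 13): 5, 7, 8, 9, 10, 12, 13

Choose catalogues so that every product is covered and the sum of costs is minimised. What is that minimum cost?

C1, C5 together cover every product (C1 ∪ C5 = {5, 6, 7, 8, 9, 10, 11, 12, 13}); total cost 7 + 13 = 20.
No covering selection has total cost below 20.

20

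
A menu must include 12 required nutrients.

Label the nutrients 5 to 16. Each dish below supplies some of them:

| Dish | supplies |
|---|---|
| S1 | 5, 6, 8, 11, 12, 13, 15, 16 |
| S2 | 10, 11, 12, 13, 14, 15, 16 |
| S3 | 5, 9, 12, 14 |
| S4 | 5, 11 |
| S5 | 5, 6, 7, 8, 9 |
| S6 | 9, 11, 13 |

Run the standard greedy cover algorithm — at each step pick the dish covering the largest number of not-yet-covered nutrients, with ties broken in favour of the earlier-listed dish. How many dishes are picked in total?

Greedy: pick S1 (covers 8 new) → pick S2 (covers 2 new) → pick S5 (covers 2 new). Total picks: 3.
(The true minimum cover uses only 2 dishes, so greedy is not optimal here.)

3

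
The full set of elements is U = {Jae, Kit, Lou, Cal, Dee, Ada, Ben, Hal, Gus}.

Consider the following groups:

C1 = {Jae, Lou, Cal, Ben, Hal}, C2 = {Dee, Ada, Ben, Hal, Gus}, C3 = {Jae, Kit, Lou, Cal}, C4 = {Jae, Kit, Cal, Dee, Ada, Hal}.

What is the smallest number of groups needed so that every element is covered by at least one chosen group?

2

C2 and C3 cover everything between them: the union {Jae, Kit, Lou, Cal, Dee, Ada, Ben, Hal, Gus} is all of U.
No single group has all 9 elements (the largest, C4, has 6), so 2 is optimal.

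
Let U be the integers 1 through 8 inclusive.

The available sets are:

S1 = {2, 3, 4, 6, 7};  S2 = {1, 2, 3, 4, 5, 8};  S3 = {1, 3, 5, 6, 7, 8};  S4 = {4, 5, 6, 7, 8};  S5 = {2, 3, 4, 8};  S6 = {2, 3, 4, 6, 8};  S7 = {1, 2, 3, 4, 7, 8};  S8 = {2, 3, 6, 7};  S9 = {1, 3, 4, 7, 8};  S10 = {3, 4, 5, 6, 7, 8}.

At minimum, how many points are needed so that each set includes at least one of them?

2

Take H = {2, 7}. Each listed set contains at least one of these, so H is a hitting set of size 2.
No single point lies in every set, so at least 2 are needed and 2 is optimal.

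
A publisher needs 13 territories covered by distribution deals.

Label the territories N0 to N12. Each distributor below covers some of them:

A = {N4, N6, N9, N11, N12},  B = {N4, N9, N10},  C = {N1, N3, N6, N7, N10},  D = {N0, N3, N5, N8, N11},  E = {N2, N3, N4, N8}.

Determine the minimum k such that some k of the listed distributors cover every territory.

4

Take {A, C, D, E}. Their union is {N0, N1, N2, N3, N4, N5, N6, N7, N8, N9, N10, N11, N12}, which is all 13 territories.
Only E contains N2, so E is forced; the remaining 9 territories need at least 3 more distributors (each remaining distributor adds at most 4) — so at least 4 distributors are needed, and 4 is optimal.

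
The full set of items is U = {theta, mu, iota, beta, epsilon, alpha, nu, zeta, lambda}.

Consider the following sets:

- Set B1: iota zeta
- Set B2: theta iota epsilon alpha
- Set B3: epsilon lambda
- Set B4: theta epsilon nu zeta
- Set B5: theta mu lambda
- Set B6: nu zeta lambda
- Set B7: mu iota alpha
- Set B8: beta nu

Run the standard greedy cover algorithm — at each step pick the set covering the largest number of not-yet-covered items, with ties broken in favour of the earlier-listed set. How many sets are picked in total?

Greedy: pick B2 (covers 4 new) → pick B6 (covers 3 new) → pick B5 (covers 1 new) → pick B8 (covers 1 new). Total picks: 4.

4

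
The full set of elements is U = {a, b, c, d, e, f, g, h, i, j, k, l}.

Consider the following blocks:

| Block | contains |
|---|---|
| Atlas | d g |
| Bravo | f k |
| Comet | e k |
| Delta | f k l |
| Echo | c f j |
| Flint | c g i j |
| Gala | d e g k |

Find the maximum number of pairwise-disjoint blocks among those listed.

Atlas, Comet, Echo are pairwise disjoint (Atlas={d,g}; Comet={e,k}; Echo={c,f,j}).
Every remaining block overlaps one of these, and no 4 of the listed blocks are pairwise disjoint, so 3 is the maximum.

3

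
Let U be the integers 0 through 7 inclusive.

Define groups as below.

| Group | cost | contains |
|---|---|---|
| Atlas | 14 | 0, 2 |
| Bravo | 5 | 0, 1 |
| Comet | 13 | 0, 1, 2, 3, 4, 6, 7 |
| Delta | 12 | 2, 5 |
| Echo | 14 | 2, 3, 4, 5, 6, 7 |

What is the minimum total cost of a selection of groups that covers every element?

19

Bravo, Echo together cover every element (Bravo ∪ Echo = {0, 1, 2, 3, 4, 5, 6, 7}); total cost 5 + 14 = 19.
The greedy pick Comet, Delta costs 25; no covering selection beats 19.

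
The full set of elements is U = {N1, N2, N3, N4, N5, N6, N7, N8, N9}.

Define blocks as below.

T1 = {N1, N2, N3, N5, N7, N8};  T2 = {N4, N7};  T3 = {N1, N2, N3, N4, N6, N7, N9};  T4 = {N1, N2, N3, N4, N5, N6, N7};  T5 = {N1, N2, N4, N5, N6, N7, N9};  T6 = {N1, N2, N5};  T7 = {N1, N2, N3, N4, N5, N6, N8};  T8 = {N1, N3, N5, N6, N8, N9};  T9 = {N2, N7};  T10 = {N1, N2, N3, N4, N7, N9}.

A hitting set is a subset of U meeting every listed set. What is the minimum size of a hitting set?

2

Take H = {N5, N7}. Each listed block contains at least one of these, so H is a hitting set of size 2.
The blocks T2, T8 are pairwise disjoint, so any hitting set needs a separate element for each — at least 2. Hence 2 is optimal.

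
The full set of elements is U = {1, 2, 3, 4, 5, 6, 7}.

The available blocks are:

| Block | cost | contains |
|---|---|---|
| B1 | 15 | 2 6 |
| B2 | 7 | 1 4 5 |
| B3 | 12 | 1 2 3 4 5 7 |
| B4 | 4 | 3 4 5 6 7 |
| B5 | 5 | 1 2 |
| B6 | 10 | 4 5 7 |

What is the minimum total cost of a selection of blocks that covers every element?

B4, B5 together cover every element (B4 ∪ B5 = {1, 2, 3, 4, 5, 6, 7}); total cost 4 + 5 = 9.
No covering selection has total cost below 9.

9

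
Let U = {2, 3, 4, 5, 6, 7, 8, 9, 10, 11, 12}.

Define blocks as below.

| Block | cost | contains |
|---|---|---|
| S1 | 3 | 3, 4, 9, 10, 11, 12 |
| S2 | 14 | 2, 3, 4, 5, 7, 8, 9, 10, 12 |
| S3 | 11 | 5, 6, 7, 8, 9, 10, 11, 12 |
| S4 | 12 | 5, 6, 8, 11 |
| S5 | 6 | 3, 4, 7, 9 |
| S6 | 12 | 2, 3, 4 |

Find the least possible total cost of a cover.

S3, S6 together cover every element (S3 ∪ S6 = {2, 3, 4, 5, 6, 7, 8, 9, 10, 11, 12}); total cost 11 + 12 = 23.
The greedy pick S1, S3, S6 costs 26; no covering selection beats 23.

23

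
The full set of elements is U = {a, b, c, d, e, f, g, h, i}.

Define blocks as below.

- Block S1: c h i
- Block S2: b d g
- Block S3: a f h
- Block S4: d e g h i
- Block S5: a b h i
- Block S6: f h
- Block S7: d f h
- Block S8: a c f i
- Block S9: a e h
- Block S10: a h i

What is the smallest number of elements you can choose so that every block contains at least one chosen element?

3

Take T = {d, h, i}. Each listed block contains at least one of these, so T is a hitting set of size 3.
No choice of 2 elements meets every block, so 3 is the minimum.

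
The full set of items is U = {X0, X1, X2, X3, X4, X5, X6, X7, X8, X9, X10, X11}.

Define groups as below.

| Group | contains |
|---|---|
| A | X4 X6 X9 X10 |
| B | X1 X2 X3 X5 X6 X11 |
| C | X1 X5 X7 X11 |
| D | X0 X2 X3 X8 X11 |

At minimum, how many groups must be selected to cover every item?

A, C, and D cover everything between them: the union {X0, X1, X2, X3, X4, X5, X6, X7, X8, X9, X10, X11} is all of U.
Only D contains X0, so D is forced; the remaining 7 items need at least 2 more groups (each remaining group adds at most 4) — so at least 3 groups are needed, and 3 is optimal.

3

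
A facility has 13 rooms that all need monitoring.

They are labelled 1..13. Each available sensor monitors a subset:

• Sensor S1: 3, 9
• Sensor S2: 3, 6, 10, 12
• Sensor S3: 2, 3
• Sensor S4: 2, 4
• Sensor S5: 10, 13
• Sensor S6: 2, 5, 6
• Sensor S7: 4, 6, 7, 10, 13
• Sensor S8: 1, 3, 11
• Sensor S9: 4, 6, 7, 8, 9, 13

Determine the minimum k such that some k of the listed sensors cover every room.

Take {S2, S6, S8, S9}. Their union is {1, 2, 3, 4, 5, 6, 7, 8, 9, 10, 11, 12, 13}, which is all 13 rooms.
Only S9 contains 8, so S9 is forced; the remaining 7 rooms need at least 3 more sensors (each remaining sensor adds at most 3) — so at least 4 sensors are needed, and 4 is optimal.

4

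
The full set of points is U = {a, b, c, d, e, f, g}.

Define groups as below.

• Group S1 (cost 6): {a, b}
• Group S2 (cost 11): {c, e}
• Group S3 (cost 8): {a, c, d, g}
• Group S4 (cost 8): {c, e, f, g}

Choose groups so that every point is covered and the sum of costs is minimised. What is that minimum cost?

22

S1, S3, S4 together cover every point (S1 ∪ S3 ∪ S4 = {a, b, c, d, e, f, g}); total cost 6 + 8 + 8 = 22.
No covering selection has total cost below 22.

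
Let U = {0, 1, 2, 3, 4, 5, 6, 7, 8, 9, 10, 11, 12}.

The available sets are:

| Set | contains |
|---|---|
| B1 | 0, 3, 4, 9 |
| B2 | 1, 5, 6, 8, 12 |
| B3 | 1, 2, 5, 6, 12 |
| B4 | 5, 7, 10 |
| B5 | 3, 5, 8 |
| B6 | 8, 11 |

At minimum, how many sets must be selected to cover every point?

4

Take {B1, B3, B4, B6}. Their union is {0, 1, 2, 3, 4, 5, 6, 7, 8, 9, 10, 11, 12}, which is all 13 points.
Only B4 contains 7, so B4 is forced; the remaining 10 points need at least 3 more sets (each remaining set adds at most 4) — so at least 4 sets are needed, and 4 is optimal.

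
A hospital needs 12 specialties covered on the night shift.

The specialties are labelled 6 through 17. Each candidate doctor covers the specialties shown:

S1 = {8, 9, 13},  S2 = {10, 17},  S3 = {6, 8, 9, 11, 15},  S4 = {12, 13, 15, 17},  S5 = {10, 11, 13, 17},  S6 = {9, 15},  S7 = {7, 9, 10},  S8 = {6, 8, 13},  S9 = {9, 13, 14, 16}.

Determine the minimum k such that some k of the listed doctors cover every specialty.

Take {S3, S4, S7, S9}. Their union is {6, 7, 8, 9, 10, 11, 12, 13, 14, 15, 16, 17}, which is all 12 specialties.
Only S7 contains 7, so S7 is forced; the remaining 9 specialties need at least 3 more doctors (each remaining doctor adds at most 4) — so at least 4 doctors are needed, and 4 is optimal.

4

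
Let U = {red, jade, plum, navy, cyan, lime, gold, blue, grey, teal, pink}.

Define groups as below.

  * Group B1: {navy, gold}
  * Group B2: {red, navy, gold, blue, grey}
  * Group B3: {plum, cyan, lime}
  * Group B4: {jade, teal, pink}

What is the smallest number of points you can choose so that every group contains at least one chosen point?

The 3 points {navy, cyan, pink} hit every group.
The groups B2, B3, B4 are pairwise disjoint, so any hitting set needs a separate point for each — at least 3. Hence 3 is optimal.

3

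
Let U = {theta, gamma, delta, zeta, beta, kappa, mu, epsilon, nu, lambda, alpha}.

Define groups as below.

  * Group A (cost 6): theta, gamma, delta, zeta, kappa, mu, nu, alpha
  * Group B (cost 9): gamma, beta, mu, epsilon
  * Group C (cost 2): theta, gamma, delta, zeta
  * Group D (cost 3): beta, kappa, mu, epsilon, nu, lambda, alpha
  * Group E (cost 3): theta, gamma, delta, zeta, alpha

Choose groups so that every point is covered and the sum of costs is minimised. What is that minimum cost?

C, D together cover every point (C ∪ D = {theta, gamma, delta, zeta, beta, kappa, mu, epsilon, nu, lambda, alpha}); total cost 2 + 3 = 5.
No covering selection has total cost below 5.

5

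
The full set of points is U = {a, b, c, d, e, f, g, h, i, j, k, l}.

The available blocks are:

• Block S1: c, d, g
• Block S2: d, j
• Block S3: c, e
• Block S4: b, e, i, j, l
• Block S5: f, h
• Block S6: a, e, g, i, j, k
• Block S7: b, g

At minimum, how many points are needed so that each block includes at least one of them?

4

Take T = {c, g, h, j}. Each listed block contains at least one of these, so T is a hitting set of size 4.
The blocks S2, S3, S5, S7 are pairwise disjoint, so any hitting set needs a separate point for each — at least 4. Hence 4 is optimal.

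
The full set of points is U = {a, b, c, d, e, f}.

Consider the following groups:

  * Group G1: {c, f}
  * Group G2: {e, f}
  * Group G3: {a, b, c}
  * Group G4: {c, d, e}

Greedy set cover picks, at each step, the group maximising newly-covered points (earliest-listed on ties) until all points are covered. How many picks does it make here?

Greedy: pick G3 (covers 3 new) → pick G2 (covers 2 new) → pick G4 (covers 1 new). Total picks: 3.

3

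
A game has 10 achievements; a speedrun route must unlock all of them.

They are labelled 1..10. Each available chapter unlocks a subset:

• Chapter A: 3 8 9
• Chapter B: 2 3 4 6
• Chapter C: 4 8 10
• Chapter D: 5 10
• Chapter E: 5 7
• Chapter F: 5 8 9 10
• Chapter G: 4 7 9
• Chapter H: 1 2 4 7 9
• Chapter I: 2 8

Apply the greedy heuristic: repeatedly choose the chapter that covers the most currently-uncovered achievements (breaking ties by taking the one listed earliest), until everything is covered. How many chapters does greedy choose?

3

Greedy: pick H (covers 5 new) → pick F (covers 3 new) → pick B (covers 2 new). Total picks: 3.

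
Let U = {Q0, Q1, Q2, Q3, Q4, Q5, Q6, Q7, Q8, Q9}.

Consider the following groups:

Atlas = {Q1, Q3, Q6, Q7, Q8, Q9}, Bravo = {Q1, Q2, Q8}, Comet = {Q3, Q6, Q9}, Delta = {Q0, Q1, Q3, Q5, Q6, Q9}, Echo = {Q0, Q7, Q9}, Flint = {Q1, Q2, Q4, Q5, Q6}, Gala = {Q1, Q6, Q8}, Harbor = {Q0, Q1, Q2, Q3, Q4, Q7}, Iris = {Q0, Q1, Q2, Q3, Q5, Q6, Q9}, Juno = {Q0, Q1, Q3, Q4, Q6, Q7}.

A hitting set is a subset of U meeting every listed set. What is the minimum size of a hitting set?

2

The 2 elements {Q1, Q9} hit every group.
The groups Echo, Gala are pairwise disjoint, so any hitting set needs a separate element for each — at least 2. Hence 2 is optimal.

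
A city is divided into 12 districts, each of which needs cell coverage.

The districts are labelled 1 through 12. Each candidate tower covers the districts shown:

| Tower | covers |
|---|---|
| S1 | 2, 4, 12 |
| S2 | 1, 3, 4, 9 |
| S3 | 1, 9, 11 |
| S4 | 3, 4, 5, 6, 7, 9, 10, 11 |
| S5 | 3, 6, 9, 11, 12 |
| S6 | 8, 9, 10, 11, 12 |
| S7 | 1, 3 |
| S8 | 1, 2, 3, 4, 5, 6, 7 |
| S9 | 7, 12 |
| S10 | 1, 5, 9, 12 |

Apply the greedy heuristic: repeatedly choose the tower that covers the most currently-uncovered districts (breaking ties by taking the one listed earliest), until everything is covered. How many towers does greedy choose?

4

Greedy: pick S4 (covers 8 new) → pick S1 (covers 2 new) → pick S2 (covers 1 new) → pick S6 (covers 1 new). Total picks: 4.
(The true minimum cover uses only 2 towers, so greedy is not optimal here.)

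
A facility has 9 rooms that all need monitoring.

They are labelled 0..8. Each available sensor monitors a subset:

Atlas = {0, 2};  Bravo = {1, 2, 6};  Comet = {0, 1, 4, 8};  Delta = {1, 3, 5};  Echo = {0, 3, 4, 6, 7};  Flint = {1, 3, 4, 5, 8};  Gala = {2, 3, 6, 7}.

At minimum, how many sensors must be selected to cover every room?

3

Atlas and Flint and Gala together: Atlas ∪ Flint ∪ Gala = {0, 1, 2, 3, 4, 5, 6, 7, 8} — every room is covered.
No 2 of the 7 sensors cover everything (all 21 combinations miss at least one room), so 3 is optimal.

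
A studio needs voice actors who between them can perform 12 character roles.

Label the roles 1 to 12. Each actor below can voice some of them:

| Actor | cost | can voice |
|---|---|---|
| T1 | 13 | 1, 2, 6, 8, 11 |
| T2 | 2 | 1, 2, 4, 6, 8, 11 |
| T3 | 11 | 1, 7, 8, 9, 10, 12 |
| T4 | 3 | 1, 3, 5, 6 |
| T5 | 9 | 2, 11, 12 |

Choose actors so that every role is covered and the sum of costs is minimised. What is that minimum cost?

T2, T3, T4 together cover every role (T2 ∪ T3 ∪ T4 = {1, 2, 3, 4, 5, 6, 7, 8, 9, 10, 11, 12}); total cost 2 + 11 + 3 = 16.
No covering selection has total cost below 16.

16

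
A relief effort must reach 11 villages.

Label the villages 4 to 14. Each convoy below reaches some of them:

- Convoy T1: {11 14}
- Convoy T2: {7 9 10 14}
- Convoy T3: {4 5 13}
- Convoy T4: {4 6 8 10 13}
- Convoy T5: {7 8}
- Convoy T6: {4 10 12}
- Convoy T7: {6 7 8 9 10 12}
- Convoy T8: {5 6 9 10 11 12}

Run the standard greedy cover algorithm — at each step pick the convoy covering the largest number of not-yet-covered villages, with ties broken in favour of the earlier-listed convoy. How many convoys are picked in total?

3

Greedy: pick T7 (covers 6 new) → pick T3 (covers 3 new) → pick T1 (covers 2 new). Total picks: 3.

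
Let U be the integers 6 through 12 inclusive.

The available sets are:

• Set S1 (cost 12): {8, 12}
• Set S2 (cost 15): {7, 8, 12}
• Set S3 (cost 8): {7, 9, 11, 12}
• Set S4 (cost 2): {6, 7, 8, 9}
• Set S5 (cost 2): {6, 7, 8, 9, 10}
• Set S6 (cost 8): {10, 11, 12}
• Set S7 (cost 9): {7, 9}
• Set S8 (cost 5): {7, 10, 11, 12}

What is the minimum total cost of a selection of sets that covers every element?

7

S5, S8 together cover every element (S5 ∪ S8 = {6, 7, 8, 9, 10, 11, 12}); total cost 2 + 5 = 7.
No covering selection has total cost below 7.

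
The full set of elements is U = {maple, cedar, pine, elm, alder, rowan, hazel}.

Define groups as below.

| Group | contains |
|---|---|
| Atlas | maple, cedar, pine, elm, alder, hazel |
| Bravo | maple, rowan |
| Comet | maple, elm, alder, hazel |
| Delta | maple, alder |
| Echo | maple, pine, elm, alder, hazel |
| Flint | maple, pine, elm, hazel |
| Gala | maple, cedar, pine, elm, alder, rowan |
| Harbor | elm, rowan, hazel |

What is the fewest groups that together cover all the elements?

2

Atlas and Bravo cover everything between them: the union {maple, cedar, pine, elm, alder, rowan, hazel} is all of U.
No single group has all 7 elements (the largest, Atlas, has 6), so 2 is optimal.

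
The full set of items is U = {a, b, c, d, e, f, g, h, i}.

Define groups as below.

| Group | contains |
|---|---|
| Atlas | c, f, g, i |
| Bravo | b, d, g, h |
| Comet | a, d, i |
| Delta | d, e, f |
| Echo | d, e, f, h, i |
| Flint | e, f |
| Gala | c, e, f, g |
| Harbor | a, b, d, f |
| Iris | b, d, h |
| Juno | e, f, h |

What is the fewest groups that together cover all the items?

Atlas, Harbor, and Juno cover everything between them: the union {a, b, c, d, e, f, g, h, i} is all of U.
No 2 of the 10 groups cover everything (all 45 combinations miss at least one item), so 3 is optimal.

3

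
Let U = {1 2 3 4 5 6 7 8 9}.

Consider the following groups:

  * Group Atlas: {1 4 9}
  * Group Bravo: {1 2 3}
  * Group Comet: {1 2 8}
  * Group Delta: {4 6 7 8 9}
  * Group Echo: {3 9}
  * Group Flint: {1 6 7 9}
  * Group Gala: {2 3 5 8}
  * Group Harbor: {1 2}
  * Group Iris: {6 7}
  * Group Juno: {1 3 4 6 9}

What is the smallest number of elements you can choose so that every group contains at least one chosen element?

Take H = {2, 6, 9}. Each listed group contains at least one of these, so H is a hitting set of size 3.
The groups Echo, Harbor, Iris are pairwise disjoint, so any hitting set needs a separate element for each — at least 3. Hence 3 is optimal.

3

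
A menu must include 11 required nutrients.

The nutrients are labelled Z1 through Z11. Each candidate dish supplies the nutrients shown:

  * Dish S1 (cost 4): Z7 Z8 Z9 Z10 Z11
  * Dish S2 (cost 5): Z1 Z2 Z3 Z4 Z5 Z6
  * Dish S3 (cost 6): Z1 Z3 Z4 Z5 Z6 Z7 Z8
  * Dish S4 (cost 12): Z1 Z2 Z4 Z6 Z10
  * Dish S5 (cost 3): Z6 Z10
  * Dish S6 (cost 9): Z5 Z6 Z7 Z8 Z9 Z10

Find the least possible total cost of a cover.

S1, S2 together cover every nutrient (S1 ∪ S2 = {Z1, Z2, Z3, Z4, Z5, Z6, Z7, Z8, Z9, Z10, Z11}); total cost 4 + 5 = 9.
No covering selection has total cost below 9.

9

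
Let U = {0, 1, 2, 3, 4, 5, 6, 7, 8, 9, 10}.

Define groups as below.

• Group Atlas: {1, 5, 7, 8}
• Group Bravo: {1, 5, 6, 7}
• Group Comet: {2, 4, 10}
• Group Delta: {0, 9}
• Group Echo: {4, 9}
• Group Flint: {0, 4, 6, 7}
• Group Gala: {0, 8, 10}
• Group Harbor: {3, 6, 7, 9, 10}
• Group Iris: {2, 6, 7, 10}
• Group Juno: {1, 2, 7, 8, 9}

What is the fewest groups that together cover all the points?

Atlas, Comet, Flint, and Harbor cover everything between them: the union {0, 1, 2, 3, 4, 5, 6, 7, 8, 9, 10} is all of U.
No 3 of the 10 groups cover everything (all 120 combinations miss at least one point), so 4 is optimal.

4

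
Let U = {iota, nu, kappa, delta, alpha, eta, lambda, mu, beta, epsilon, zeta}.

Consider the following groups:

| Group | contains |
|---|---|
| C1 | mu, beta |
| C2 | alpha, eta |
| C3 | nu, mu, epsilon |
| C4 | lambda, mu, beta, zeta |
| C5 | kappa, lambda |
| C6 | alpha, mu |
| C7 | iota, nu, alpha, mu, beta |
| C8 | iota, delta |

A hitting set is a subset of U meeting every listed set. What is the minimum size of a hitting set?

4

H = {delta, eta, lambda, mu} meets every group (each contains at least one member of H), and |H| = 4.
The groups C2, C3, C5, C8 are pairwise disjoint, so any hitting set needs a separate element for each — at least 4. Hence 4 is optimal.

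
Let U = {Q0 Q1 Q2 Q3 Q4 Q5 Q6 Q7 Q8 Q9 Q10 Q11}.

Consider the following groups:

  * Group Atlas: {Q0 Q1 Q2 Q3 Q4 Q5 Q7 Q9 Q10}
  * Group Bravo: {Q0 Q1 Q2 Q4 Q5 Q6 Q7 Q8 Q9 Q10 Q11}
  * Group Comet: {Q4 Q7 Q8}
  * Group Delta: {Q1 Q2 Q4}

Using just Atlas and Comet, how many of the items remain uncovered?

2

Union of Atlas, Comet = {Q0, Q1, Q2, Q3, Q4, Q5, Q7, Q8, Q9, Q10}.
Not covered: Q6, Q11 — 2 items.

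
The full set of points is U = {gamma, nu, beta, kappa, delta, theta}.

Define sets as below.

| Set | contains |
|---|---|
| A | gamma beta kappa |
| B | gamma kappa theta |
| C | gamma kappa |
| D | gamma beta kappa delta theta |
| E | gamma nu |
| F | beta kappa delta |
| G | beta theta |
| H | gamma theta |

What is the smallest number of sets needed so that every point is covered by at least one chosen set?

D and E cover everything between them: the union {gamma, nu, beta, kappa, delta, theta} is all of U.
No single set has all 6 points (the largest, D, has 5), so 2 is optimal.

2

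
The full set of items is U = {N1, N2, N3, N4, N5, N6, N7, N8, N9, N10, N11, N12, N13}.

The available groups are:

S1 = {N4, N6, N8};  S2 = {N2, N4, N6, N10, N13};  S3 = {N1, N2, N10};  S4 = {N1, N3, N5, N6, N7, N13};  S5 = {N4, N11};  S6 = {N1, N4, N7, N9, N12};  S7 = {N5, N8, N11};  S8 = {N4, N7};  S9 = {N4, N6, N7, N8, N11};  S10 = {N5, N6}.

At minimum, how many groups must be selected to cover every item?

S2 and S4 and S6 and S9 together: S2 ∪ S4 ∪ S6 ∪ S9 = {N1, N2, N3, N4, N5, N6, N7, N8, N9, N10, N11, N12, N13} — every item is covered.
Only S4 contains N3, so S4 is forced; the remaining 7 items need at least 3 more groups (each remaining group adds at most 3) — so at least 4 groups are needed, and 4 is optimal.

4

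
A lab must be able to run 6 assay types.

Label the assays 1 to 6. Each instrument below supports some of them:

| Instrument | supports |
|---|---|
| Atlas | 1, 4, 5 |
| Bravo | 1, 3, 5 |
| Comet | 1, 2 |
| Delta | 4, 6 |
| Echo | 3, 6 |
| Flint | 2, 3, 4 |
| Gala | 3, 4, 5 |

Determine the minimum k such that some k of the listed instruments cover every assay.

3

Take {Atlas, Comet, Echo}. Their union is {1, 2, 3, 4, 5, 6}, which is all 6 assays.
No 2 of the 7 instruments cover everything (all 21 combinations miss at least one assay), so 3 is optimal.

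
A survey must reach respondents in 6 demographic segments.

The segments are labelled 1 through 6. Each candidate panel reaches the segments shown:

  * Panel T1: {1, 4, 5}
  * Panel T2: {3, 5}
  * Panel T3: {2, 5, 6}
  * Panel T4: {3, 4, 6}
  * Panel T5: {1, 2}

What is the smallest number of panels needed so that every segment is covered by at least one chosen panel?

3

T3 and T4 and T5 together: T3 ∪ T4 ∪ T5 = {1, 2, 3, 4, 5, 6} — every segment is covered.
No 2 of the 5 panels cover everything (all 10 combinations miss at least one segment), so 3 is optimal.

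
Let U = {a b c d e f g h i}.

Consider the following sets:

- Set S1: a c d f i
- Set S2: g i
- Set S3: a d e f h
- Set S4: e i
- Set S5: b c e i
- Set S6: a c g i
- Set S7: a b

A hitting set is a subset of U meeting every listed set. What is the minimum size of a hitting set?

Take T = {a, i}. Each listed set contains at least one of these, so T is a hitting set of size 2.
The sets S2, S3 are pairwise disjoint, so any hitting set needs a separate element for each — at least 2. Hence 2 is optimal.

2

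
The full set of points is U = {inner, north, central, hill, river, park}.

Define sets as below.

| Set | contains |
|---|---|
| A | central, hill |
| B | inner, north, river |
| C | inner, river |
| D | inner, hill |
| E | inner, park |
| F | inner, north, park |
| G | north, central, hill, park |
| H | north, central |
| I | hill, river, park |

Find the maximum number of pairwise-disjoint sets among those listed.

2

A, B are pairwise disjoint (A={central,hill}; B={inner,north,river}).
Every remaining set overlaps one of these, and no 3 of the listed sets are pairwise disjoint, so 2 is the maximum.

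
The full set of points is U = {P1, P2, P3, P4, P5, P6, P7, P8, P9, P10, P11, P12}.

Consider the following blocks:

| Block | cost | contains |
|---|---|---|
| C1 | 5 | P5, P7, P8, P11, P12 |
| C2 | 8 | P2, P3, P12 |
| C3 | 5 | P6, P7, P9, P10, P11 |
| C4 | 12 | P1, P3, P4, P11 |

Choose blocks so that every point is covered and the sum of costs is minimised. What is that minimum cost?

30

C1, C2, C3, C4 together cover every point (C1 ∪ C2 ∪ C3 ∪ C4 = {P1, P2, P3, P4, P5, P6, P7, P8, P9, P10, P11, P12}); total cost 5 + 8 + 5 + 12 = 30.
No covering selection has total cost below 30.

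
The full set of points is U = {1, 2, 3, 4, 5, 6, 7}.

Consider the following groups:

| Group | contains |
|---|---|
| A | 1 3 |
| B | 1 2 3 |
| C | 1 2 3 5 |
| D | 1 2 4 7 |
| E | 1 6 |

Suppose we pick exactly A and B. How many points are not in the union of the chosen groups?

Union of A, B = {1, 2, 3}.
Not covered: 4, 5, 6, 7 — 4 points.

4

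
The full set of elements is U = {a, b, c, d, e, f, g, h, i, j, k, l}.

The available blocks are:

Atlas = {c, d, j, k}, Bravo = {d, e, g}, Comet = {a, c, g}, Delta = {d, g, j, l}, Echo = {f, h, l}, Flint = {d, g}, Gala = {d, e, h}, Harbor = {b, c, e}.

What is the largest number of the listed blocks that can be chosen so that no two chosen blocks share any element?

3

Echo, Flint, Harbor are pairwise disjoint (Echo={f,h,l}; Flint={d,g}; Harbor={b,c,e}).
Every remaining block overlaps one of these, and no 4 of the listed blocks are pairwise disjoint, so 3 is the maximum.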